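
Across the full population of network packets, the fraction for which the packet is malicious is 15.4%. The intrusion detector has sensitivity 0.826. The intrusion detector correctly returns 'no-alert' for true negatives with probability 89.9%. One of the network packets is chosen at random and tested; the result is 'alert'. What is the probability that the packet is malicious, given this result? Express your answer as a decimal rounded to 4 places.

P(H | E) ≈ 0.5982

Write H for 'the packet is malicious'. Prior odds H:¬H = 0.154/0.846 = 0.18203. For the 'alert' outcome, the likelihood ratio is 0.826/0.101 = 8.1782.
Posterior odds = 0.18203 × 8.1782 = 1.4887, so P(H|E) = 1.4887/(1+1.4887) = 0.5982.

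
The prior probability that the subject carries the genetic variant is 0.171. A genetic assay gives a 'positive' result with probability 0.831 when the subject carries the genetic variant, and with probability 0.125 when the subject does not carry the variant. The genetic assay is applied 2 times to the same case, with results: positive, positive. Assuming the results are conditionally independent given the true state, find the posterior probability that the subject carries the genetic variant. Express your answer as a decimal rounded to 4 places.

With H the event that the subject carries the genetic variant, the joint likelihood of the observed sequence is P(data|H) = 0.831·0.831 = 0.69056 and P(data|¬H) = 0.125·0.125 = 0.015625.
Bayes: P(H|data) = 0.171·0.69056 / (0.171·0.69056 + 0.829·0.015625) = 0.11809/0.13104 = 0.9012.

Posterior P(H) ≈ 0.9012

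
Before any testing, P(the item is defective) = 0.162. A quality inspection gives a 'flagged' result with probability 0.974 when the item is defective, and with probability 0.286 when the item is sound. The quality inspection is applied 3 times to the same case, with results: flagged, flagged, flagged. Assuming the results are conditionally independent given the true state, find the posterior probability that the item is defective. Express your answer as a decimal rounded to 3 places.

With H the event that the item is defective, the joint likelihood of the observed sequence is P(data|H) = 0.974·0.974·0.974 = 0.92401 and P(data|¬H) = 0.286·0.286·0.286 = 0.023394.
Bayes: P(H|data) = 0.162·0.92401 / (0.162·0.92401 + 0.838·0.023394) = 0.14969/0.16929 = 0.8842.

Posterior P(H) ≈ 0.884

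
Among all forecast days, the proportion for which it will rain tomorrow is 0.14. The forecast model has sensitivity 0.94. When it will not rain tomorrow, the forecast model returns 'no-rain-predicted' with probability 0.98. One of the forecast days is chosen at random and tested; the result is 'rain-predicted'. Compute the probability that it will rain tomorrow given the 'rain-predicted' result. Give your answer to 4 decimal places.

P(H | E) ≈ 0.8844

Let H be the event that it will rain tomorrow. P(H) = 0.14, so P(¬H) = 0.86. With E the 'rain-predicted' result, P(E|H) = 0.94 and P(E|¬H) = 0.02.
P(E) = 0.94·0.14 + 0.02·0.86 = 0.13160 + 0.017200 = 0.14880.
By Bayes' theorem, P(H|E) = 0.13160 / 0.14880 = 0.8844.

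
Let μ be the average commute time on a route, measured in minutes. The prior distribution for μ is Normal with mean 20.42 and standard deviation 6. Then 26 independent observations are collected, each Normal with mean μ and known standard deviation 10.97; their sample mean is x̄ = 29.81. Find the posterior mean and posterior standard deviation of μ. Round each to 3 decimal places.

With known σ, the Normal prior is conjugate. Weight on the data is w = (n/σ²)/(n/σ² + 1/τ₀²) = 0.216053/(0.216053+0.0277778) = 0.88608.
Posterior mean = w·x̄ + (1−w)·μ₀ = 0.88608·29.81 + 0.11392·20.42 = 28.740. Posterior variance = 1/(0.216053+0.0277778) = 4.10121, so SD = 2.025.

Posterior mean ≈ 28.740; posterior SD ≈ 2.025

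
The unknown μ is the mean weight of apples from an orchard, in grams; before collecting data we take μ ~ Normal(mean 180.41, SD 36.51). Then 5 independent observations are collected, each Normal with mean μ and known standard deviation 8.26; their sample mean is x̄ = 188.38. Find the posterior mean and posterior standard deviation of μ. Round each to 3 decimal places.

Posterior mean ≈ 188.299; posterior SD ≈ 3.675

Prior precision 1/τ₀² = 1/36.51² = 0.00075020; data precision n/σ² = 5/8.26² = 0.0732841.
Posterior precision = 0.00075020 + 0.0732841 = 0.0740343, giving posterior SD = 1/√0.0740343 = 3.675.
Posterior mean = (0.00075020·180.41 + 0.0732841·188.38) / 0.0740343 = 188.299.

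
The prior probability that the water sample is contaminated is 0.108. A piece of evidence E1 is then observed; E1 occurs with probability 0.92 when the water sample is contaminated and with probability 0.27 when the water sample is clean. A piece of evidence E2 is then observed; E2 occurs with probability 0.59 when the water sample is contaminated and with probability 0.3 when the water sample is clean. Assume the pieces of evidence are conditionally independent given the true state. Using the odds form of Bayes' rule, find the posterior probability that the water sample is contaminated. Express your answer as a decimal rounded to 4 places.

Prior odds = 0.108/(1−0.108) = 0.12108. In log-odds, ln(0.12108) = -2.1113.
Add log likelihood ratios: ln(3.4074) + ln(1.9667) = 1.9023.
Posterior log-odds = -0.20904, so posterior odds = exp(-0.20904) = 0.81136. Converting, P(H|E) = 0.81136/1.8114 = 0.4479.

Posterior probability ≈ 0.4479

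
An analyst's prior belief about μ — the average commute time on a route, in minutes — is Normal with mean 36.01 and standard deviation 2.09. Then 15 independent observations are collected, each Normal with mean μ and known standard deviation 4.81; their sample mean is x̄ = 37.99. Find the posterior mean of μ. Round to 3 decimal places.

Posterior mean ≈ 37.473

Prior precision 1/τ₀² = 1/2.09² = 0.228932; data precision n/σ² = 15/4.81² = 0.648337.
Posterior precision = 0.228932 + 0.648337 = 0.877270.
Posterior mean = (0.228932·36.01 + 0.648337·37.99) / 0.877270 = 37.473.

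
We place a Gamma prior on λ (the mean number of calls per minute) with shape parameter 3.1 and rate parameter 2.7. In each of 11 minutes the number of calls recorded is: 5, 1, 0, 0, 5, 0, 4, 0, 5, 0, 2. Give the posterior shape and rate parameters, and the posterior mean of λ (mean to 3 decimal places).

The Poisson likelihood adds the total count to the shape and the number of exposure periods to the rate. Here ∑xᵢ = 22 and n = 11, so shape 3.1→25.1 and rate 2.7→13.7.
Posterior mean = shape/rate = 25.1/13.7 = 1.832.

Posterior: Gamma(shape=25.1, rate=13.7); mean ≈ 1.832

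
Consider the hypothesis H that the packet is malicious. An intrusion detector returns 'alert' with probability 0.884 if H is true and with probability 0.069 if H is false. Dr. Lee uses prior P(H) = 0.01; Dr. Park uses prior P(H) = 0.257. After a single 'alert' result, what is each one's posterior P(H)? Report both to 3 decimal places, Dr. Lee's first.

Dr. Lee: 0.115; Dr. Park: 0.816

The likelihood ratio for an 'alert' result is 0.884/0.069 = 12.812.
Dr. Lee: prior odds 0.01/0.99 = 0.010101; posterior odds 0.12941; posterior probability 0.115.
Dr. Park: prior odds 0.257/0.743 = 0.34590; posterior odds 4.4315; posterior probability 0.816.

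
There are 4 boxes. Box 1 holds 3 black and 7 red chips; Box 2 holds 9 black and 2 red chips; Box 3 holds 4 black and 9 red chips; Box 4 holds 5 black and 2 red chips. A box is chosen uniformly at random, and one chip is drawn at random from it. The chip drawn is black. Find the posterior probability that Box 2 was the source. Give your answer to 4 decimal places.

Posterior probability ≈ 0.3823

P(black|Box 1) = 0.3; P(black|Box 2) = 0.8182; P(black|Box 3) = 0.3077; P(black|Box 4) = 0.7143.
Prior × likelihood for each source: 0.25·0.3=0.07500, 0.25·0.8182=0.2045, 0.25·0.3077=0.07692, 0.25·0.7143=0.1786. Summing gives P(black) = 0.53504.
P(Box 2 | black) = 0.2045 / 0.53504 = 0.3823.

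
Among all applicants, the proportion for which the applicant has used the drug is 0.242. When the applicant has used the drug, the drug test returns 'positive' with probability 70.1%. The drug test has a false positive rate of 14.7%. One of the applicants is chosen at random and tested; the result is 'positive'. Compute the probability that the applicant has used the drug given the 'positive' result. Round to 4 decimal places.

P(H | E) ≈ 0.6036

Let H be the event that the applicant has used the drug. P(H) = 0.242, so P(¬H) = 0.758. With E the 'positive' result, P(E|H) = 0.701 and P(E|¬H) = 0.147.
P(E) = 0.701·0.242 + 0.147·0.758 = 0.16964 + 0.11143 = 0.28107.
By Bayes' theorem, P(H|E) = 0.16964 / 0.28107 = 0.6036.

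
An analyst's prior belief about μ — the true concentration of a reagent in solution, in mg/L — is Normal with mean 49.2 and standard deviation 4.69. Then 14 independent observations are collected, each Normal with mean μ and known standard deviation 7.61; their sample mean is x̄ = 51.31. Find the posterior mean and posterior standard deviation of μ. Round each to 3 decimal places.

Posterior mean ≈ 50.976; posterior SD ≈ 1.866

With known σ, the Normal prior is conjugate. Weight on the data is w = (n/σ²)/(n/σ² + 1/τ₀²) = 0.241746/(0.241746+0.0454626) = 0.84171.
Posterior mean = w·x̄ + (1−w)·μ₀ = 0.84171·51.31 + 0.15829·49.2 = 50.976. Posterior variance = 1/(0.241746+0.0454626) = 3.48179, so SD = 1.866.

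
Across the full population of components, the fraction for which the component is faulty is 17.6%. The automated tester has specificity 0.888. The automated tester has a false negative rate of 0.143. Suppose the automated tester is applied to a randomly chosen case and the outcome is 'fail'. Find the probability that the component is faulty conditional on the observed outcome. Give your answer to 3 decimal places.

P(H | E) ≈ 0.620

Write H for 'the component is faulty'. Prior odds H:¬H = 0.176/0.824 = 0.21359. For the 'fail' outcome, the likelihood ratio is 0.857/0.112 = 7.6518.
Posterior odds = 0.21359 × 7.6518 = 1.6344, so P(H|E) = 1.6344/(1+1.6344) = 0.620.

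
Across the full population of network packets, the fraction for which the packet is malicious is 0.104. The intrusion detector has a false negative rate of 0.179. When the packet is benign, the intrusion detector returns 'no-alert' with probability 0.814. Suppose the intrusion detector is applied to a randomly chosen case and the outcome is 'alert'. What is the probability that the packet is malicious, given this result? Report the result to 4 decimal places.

P(H | E) ≈ 0.3388

Let H be the event that the packet is malicious. P(H) = 0.104, so P(¬H) = 0.896. With E the 'alert' result, P(E|H) = 0.821 and P(E|¬H) = 0.186.
P(E) = 0.821·0.104 + 0.186·0.896 = 0.085384 + 0.16666 = 0.25204.
By Bayes' theorem, P(H|E) = 0.085384 / 0.25204 = 0.3388.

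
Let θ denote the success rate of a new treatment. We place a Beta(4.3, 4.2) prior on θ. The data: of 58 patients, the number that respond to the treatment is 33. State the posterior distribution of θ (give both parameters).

The binomial likelihood is conjugate to the Beta prior: with 33 successes and 25 failures, the posterior is Beta(4.3+33, 4.2+25) = Beta(37.3, 29.2).

Posterior: Beta(37.3, 29.2)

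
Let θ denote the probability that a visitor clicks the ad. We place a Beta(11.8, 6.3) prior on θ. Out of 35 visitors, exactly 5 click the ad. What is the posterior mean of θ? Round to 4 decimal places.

Posterior mean ≈ 0.3164

Observing 5 successes and 30 failures updates Beta(11.8, 6.3) by adding the success and failure counts to the two shape parameters: α = 11.8+5 = 16.8, β = 6.3+30 = 36.3.
Posterior mean = α/(α+β) = 16.8/53.1 = 0.3164.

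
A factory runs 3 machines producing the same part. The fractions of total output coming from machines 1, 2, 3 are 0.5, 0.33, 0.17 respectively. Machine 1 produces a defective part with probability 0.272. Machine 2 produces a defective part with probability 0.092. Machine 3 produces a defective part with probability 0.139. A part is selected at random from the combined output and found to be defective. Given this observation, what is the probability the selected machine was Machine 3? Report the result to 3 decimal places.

Posterior probability ≈ 0.124

P(defective|M1) = 0.272; P(defective|M2) = 0.092; P(defective|M3) = 0.139.
Prior × likelihood for each source: 0.5·0.272=0.1360, 0.33·0.092=0.03036, 0.17·0.139=0.02363. Summing gives P(defective) = 0.18999.
P(Machine 3 | defective) = 0.02363 / 0.18999 = 0.124.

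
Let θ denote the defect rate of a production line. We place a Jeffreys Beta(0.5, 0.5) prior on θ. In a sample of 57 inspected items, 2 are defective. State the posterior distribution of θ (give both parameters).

Observing 2 successes and 55 failures updates Beta(0.5, 0.5) by adding the success and failure counts to the two shape parameters: α = 0.5+2 = 2.5, β = 0.5+55 = 55.5.

Posterior: Beta(2.5, 55.5)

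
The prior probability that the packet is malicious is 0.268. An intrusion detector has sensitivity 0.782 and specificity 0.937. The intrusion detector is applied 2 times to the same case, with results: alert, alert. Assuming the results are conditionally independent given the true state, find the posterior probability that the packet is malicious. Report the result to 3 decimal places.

Posterior P(H) ≈ 0.983

With H the event that the packet is malicious, the joint likelihood of the observed sequence is P(data|H) = 0.782·0.782 = 0.61152 and P(data|¬H) = 0.063·0.063 = 0.0039690.
Bayes: P(H|data) = 0.268·0.61152 / (0.268·0.61152 + 0.732·0.0039690) = 0.16389/0.16679 = 0.9826.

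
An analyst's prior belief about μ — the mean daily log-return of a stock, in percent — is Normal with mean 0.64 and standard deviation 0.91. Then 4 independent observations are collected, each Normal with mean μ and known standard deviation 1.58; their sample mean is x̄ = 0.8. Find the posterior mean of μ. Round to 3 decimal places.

Prior precision 1/τ₀² = 1/0.91² = 1.20758; data precision n/σ² = 4/1.58² = 1.60231.
Posterior precision = 1.20758 + 1.60231 = 2.80989.
Posterior mean = (1.20758·0.64 + 1.60231·0.8) / 2.80989 = 0.731.

Posterior mean ≈ 0.731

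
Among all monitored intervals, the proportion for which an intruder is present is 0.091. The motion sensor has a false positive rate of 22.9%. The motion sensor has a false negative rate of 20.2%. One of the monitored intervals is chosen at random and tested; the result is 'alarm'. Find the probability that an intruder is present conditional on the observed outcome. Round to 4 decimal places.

P(H | E) ≈ 0.2586

Write H for 'an intruder is present'. Prior odds H:¬H = 0.091/0.909 = 0.10011. For the 'alarm' outcome, the likelihood ratio is 0.798/0.229 = 3.4847.
Posterior odds = 0.10011 × 3.4847 = 0.34885, so P(H|E) = 0.34885/(1+0.34885) = 0.2586.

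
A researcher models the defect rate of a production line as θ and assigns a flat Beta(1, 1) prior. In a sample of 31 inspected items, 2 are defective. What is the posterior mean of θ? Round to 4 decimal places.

The binomial likelihood is conjugate to the Beta prior: with 2 successes and 29 failures, the posterior is Beta(1+2, 1+29) = Beta(3, 30).
E[θ | data] = 3/(3+30) = 0.0909.

Posterior mean ≈ 0.0909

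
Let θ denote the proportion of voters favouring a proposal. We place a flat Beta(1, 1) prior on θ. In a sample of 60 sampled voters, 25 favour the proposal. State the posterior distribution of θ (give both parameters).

The binomial likelihood is conjugate to the Beta prior: with 25 successes and 35 failures, the posterior is Beta(1+25, 1+35) = Beta(26, 36).

Posterior: Beta(26, 36)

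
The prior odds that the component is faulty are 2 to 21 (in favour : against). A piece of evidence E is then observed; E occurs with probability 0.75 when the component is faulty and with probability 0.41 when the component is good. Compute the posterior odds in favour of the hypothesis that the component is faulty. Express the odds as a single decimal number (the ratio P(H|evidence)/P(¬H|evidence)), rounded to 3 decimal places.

Posterior odds ≈ 0.174

Prior odds = 2/21 = 0.095238.
Likelihood ratio for E = 0.75/0.41 = 1.8293.
Posterior odds = prior odds × LR = 0.17422.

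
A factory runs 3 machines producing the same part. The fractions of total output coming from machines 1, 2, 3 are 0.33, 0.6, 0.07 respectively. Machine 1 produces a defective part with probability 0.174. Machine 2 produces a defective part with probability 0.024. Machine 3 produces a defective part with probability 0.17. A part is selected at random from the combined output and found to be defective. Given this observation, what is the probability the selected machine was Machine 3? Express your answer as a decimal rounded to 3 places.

Posterior probability ≈ 0.142

Tabulate prior·likelihood by source: [1] prior 0.33, lik 0.174, product 0.05742; [2] prior 0.6, lik 0.024, product 0.01440; [3] prior 0.07, lik 0.17, product 0.01190.
Normalizing constant = 0.083720; the posterior for Machine 3 is its product over the sum, 0.01190/0.083720 = 0.142.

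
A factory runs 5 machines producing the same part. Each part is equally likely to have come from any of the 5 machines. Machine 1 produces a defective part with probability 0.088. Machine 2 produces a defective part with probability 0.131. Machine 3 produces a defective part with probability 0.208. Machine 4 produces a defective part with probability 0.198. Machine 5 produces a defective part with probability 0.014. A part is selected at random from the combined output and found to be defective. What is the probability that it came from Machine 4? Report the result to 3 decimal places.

Posterior probability ≈ 0.310

P(defective|M1) = 0.088; P(defective|M2) = 0.131; P(defective|M3) = 0.208; P(defective|M4) = 0.198; P(defective|M5) = 0.014.
Prior × likelihood for each source: 0.2·0.088=0.01760, 0.2·0.131=0.02620, 0.2·0.208=0.04160, 0.2·0.198=0.03960, 0.2·0.014=0.002800. Summing gives P(defective) = 0.12780.
P(Machine 4 | defective) = 0.03960 / 0.12780 = 0.310.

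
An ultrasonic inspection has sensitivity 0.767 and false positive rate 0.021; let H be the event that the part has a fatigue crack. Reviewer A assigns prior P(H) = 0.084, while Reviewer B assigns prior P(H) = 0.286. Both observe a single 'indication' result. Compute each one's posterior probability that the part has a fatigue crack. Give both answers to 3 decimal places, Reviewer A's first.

The likelihood ratio for an 'indication' result is 0.767/0.021 = 36.524.
Reviewer A: prior odds 0.084/0.916 = 0.091703; posterior odds 3.3493; posterior probability 0.770.
Reviewer B: prior odds 0.286/0.714 = 0.40056; posterior odds 14.630; posterior probability 0.936.

Reviewer A: 0.770; Reviewer B: 0.936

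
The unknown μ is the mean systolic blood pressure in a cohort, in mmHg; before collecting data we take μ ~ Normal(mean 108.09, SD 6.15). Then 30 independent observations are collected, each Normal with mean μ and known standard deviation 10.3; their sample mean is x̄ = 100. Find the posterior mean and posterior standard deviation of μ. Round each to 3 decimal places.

Posterior mean ≈ 100.692; posterior SD ≈ 1.798

With known σ, the Normal prior is conjugate. Weight on the data is w = (n/σ²)/(n/σ² + 1/τ₀²) = 0.282779/(0.282779+0.0264393) = 0.91450.
Posterior mean = w·x̄ + (1−w)·μ₀ = 0.91450·100 + 0.085504·108.09 = 100.692. Posterior variance = 1/(0.282779+0.0264393) = 3.23396, so SD = 1.798.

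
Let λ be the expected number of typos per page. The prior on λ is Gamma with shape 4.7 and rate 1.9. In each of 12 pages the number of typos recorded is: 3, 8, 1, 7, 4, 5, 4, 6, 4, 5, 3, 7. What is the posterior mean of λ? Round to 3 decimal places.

The Poisson likelihood adds the total count to the shape and the number of exposure periods to the rate. Here ∑xᵢ = 57 and n = 12, so shape 4.7→61.7 and rate 1.9→13.9.
E[λ | data] = 61.7/13.9 = 4.439.

Posterior mean ≈ 4.439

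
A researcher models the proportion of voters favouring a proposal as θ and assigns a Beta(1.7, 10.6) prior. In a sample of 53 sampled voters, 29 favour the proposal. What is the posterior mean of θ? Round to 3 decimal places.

Observing 29 successes and 24 failures updates Beta(1.7, 10.6) by adding the success and failure counts to the two shape parameters: α = 1.7+29 = 30.7, β = 10.6+24 = 34.6.
E[θ | data] = 30.7/(30.7+34.6) = 0.470.

Posterior mean ≈ 0.470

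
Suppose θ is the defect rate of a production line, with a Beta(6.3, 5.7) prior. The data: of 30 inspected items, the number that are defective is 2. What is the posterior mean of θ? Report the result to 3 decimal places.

Observing 2 successes and 28 failures updates Beta(6.3, 5.7) by adding the success and failure counts to the two shape parameters: α = 6.3+2 = 8.3, β = 5.7+28 = 33.7.
Posterior mean = α/(α+β) = 8.3/42 = 0.198.

Posterior mean ≈ 0.198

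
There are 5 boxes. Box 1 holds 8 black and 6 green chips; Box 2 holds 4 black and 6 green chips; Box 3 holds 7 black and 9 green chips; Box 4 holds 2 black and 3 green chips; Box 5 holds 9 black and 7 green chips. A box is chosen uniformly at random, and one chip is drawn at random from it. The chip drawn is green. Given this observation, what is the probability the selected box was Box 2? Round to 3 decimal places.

Posterior probability ≈ 0.228

Tabulate prior·likelihood by source: [1] prior 0.2, lik 0.4286, product 0.08571; [2] prior 0.2, lik 0.6, product 0.1200; [3] prior 0.2, lik 0.5625, product 0.1125; [4] prior 0.2, lik 0.6, product 0.1200; [5] prior 0.2, lik 0.4375, product 0.08750.
Normalizing constant = 0.52571; the posterior for Box 2 is its product over the sum, 0.1200/0.52571 = 0.228.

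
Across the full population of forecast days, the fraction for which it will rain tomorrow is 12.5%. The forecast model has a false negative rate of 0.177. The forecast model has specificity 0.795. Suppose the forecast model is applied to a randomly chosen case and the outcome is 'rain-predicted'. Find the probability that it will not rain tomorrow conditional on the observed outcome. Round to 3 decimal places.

P(¬H | E) ≈ 0.636

Write H for 'it will rain tomorrow'. Prior odds H:¬H = 0.125/0.875 = 0.14286. For the 'rain-predicted' outcome, the likelihood ratio is 0.823/0.205 = 4.0146.
Posterior odds = 0.14286 × 4.0146 = 0.57352, so P(H|E) = 0.57352/(1+0.57352) = 0.364. Then P(¬H|E) = 1 − 0.364 = 0.636.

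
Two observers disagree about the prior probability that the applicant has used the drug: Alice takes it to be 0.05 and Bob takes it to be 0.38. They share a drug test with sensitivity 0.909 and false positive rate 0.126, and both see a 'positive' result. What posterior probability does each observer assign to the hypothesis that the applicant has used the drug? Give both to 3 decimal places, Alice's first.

The likelihood ratio for a 'positive' result is 0.909/0.126 = 7.2143.
Alice: prior odds 0.05/0.95 = 0.052632; posterior odds 0.37970; posterior probability 0.275.
Bob: prior odds 0.38/0.62 = 0.61290; posterior odds 4.4217; posterior probability 0.816.

Alice: 0.275; Bob: 0.816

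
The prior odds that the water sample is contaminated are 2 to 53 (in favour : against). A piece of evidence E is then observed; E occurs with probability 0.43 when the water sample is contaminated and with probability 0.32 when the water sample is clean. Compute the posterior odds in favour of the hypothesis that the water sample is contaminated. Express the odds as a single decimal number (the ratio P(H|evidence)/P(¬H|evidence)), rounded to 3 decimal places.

Prior odds = 2/53 = 0.037736. In log-odds, ln(0.037736) = -3.2771.
Add log likelihood ratio: ln(1.3438) = 0.29546.
Posterior log-odds = -2.9817, so posterior odds = exp(-2.9817) = 0.050708.

Posterior odds ≈ 0.051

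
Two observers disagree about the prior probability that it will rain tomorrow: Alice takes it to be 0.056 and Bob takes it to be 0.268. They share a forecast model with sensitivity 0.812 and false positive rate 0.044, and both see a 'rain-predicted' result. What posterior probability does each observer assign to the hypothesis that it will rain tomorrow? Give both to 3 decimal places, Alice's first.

Alice: 0.523; Bob: 0.871

The likelihood ratio for a 'rain-predicted' result is 0.812/0.044 = 18.455.
Alice: prior odds 0.056/0.944 = 0.059322; posterior odds 1.0948; posterior probability 0.523.
Bob: prior odds 0.268/0.732 = 0.36612; posterior odds 6.7566; posterior probability 0.871.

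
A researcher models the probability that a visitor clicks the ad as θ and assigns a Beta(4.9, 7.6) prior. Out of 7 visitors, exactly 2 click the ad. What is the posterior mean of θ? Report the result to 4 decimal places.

The binomial likelihood is conjugate to the Beta prior: with 2 successes and 5 failures, the posterior is Beta(4.9+2, 7.6+5) = Beta(6.9, 12.6).
E[θ | data] = 6.9/(6.9+12.6) = 0.3538.

Posterior mean ≈ 0.3538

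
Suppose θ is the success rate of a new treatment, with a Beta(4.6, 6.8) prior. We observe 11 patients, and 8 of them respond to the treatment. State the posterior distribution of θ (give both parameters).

Posterior: Beta(12.6, 9.8)

Observing 8 successes and 3 failures updates Beta(4.6, 6.8) by adding the success and failure counts to the two shape parameters: α = 4.6+8 = 12.6, β = 6.8+3 = 9.8.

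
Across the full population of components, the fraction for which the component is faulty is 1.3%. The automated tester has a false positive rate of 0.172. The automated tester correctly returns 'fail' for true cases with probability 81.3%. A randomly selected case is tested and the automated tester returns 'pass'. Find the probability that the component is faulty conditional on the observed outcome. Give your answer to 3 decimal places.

Write H for 'the component is faulty'. Prior odds H:¬H = 0.013/0.987 = 0.013171. For the 'pass' outcome, the likelihood ratio is 0.187/0.828 = 0.22585.
Posterior odds = 0.013171 × 0.22585 = 0.0029747, so P(H|E) = 0.0029747/(1+0.0029747) = 0.003.

P(H | E) ≈ 0.003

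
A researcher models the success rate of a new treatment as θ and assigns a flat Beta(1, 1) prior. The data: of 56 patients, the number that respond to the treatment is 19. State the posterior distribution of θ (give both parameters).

The binomial likelihood is conjugate to the Beta prior: with 19 successes and 37 failures, the posterior is Beta(1+19, 1+37) = Beta(20, 38).

Posterior: Beta(20, 38)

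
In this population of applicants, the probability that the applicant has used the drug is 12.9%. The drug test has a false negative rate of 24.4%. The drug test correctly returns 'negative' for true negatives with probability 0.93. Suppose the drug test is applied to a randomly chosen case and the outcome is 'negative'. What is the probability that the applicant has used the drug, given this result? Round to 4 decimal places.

P(H | E) ≈ 0.0374

Let H be the event that the applicant has used the drug. P(H) = 0.129, so P(¬H) = 0.871. With E the 'negative' result, P(E|H) = 0.244 and P(E|¬H) = 0.93.
P(E) = 0.244·0.129 + 0.93·0.871 = 0.031476 + 0.81003 = 0.84151.
By Bayes' theorem, P(H|E) = 0.031476 / 0.84151 = 0.0374.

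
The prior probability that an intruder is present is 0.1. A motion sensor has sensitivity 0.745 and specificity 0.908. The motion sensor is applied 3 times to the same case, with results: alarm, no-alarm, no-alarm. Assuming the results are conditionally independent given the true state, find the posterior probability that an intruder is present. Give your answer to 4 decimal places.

With H the event that an intruder is present, the joint likelihood of the observed sequence is P(data|H) = 0.745·0.255·0.255 = 0.048444 and P(data|¬H) = 0.092·0.908·0.908 = 0.075851.
Bayes: P(H|data) = 0.1·0.048444 / (0.1·0.048444 + 0.9·0.075851) = 0.0048444/0.073110 = 0.0663.

Posterior P(H) ≈ 0.0663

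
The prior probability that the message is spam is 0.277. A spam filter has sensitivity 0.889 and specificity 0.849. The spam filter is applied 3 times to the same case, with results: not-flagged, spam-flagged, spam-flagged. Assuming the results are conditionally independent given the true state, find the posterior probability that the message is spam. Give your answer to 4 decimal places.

Let H be the event that the message is spam; start with P(H) = 0.277. P('spam-flagged'|H) = 0.889, P('spam-flagged'|¬H) = 0.151.
Update on result 1 ('not-flagged'): P(H) ← 0.111·0.2770 / (0.111·0.2770 + 0.849·0.7230) = 0.030747/0.64457 = 0.0477.
Update on result 2 ('spam-flagged'): P(H) ← 0.889·0.0477 / (0.889·0.0477 + 0.151·0.9523) = 0.042406/0.18620 = 0.2277.
Update on result 3 ('spam-flagged'): P(H) ← 0.889·0.2277 / (0.889·0.2277 + 0.151·0.7723) = 0.20246/0.31907 = 0.6345.

Posterior P(H) ≈ 0.6345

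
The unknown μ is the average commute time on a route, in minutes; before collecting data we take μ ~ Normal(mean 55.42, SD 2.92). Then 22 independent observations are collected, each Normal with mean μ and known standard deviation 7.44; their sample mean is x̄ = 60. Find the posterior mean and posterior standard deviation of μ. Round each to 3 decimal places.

Prior precision 1/τ₀² = 1/2.92² = 0.117283; data precision n/σ² = 22/7.44² = 0.397445.
Posterior precision = 0.117283 + 0.397445 = 0.514728, giving posterior SD = 1/√0.514728 = 1.394.
Posterior mean = (0.117283·55.42 + 0.397445·60) / 0.514728 = 58.956.

Posterior mean ≈ 58.956; posterior SD ≈ 1.394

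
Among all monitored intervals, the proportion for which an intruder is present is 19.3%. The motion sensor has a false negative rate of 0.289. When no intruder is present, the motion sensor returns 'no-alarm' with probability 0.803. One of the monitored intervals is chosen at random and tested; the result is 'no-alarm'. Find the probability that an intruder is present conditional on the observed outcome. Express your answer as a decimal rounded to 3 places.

P(H | E) ≈ 0.079

Let H be the event that an intruder is present. P(H) = 0.193, so P(¬H) = 0.807. With E the 'no-alarm' result, P(E|H) = 0.289 and P(E|¬H) = 0.803.
P(E) = 0.289·0.193 + 0.803·0.807 = 0.055777 + 0.64802 = 0.70380.
By Bayes' theorem, P(H|E) = 0.055777 / 0.70380 = 0.079.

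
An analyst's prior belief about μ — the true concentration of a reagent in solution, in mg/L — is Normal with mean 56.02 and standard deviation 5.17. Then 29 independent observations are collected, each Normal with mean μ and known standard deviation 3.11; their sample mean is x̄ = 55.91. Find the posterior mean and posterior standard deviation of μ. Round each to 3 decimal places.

Posterior mean ≈ 55.911; posterior SD ≈ 0.574

Prior precision 1/τ₀² = 1/5.17² = 0.0374127; data precision n/σ² = 29/3.11² = 2.99831.
Posterior precision = 0.0374127 + 2.99831 = 3.03573, giving posterior SD = 1/√3.03573 = 0.574.
Posterior mean = (0.0374127·56.02 + 2.99831·55.91) / 3.03573 = 55.911.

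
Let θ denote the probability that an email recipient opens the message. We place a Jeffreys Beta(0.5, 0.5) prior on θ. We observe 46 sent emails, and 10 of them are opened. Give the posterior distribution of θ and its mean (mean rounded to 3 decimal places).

Observing 10 successes and 36 failures updates Beta(0.5, 0.5) by adding the success and failure counts to the two shape parameters: α = 0.5+10 = 10.5, β = 0.5+36 = 36.5.
Posterior mean = α/(α+β) = 10.5/47 = 0.223.

Posterior: Beta(10.5, 36.5); mean ≈ 0.223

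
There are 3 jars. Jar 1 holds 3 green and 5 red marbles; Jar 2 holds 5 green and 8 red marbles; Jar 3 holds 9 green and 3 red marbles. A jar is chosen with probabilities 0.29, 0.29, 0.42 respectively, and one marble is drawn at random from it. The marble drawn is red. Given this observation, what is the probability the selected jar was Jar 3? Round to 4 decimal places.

Tabulate prior·likelihood by source: [1] prior 0.29, lik 0.625, product 0.1812; [2] prior 0.29, lik 0.6154, product 0.1785; [3] prior 0.42, lik 0.25, product 0.1050.
Normalizing constant = 0.46471; the posterior for Jar 3 is its product over the sum, 0.1050/0.46471 = 0.2259.

Posterior probability ≈ 0.2259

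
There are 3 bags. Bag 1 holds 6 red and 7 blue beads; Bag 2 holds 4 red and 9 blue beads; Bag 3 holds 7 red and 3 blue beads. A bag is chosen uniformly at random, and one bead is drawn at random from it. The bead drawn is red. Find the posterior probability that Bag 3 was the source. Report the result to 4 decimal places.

Tabulate prior·likelihood by source: [1] prior 0.333333, lik 0.4615, product 0.1538; [2] prior 0.333333, lik 0.3077, product 0.1026; [3] prior 0.333333, lik 0.7, product 0.2333.
Normalizing constant = 0.48974; the posterior for Bag 3 is its product over the sum, 0.2333/0.48974 = 0.4764.

Posterior probability ≈ 0.4764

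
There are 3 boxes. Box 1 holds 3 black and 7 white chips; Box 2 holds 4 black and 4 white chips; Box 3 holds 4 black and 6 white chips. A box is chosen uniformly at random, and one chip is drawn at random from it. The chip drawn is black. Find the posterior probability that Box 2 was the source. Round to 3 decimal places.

Posterior probability ≈ 0.417

P(black|Box 1) = 0.3; P(black|Box 2) = 0.5; P(black|Box 3) = 0.4.
Prior × likelihood for each source: 0.333333·0.3=0.1000, 0.333333·0.5=0.1667, 0.333333·0.4=0.1333. Summing gives P(black) = 0.40000.
P(Box 2 | black) = 0.1667 / 0.40000 = 0.417.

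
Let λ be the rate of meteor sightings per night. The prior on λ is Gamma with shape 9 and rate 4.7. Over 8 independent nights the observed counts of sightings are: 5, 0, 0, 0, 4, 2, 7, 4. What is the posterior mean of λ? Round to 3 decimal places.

Posterior mean ≈ 2.441

Total count ∑xᵢ = 22 over n = 8 nights.
Gamma is conjugate to the Poisson likelihood: posterior is Gamma(shape = 9+22 = 31, rate = 4.7+8 = 12.7).
E[λ | data] = 31/12.7 = 2.441.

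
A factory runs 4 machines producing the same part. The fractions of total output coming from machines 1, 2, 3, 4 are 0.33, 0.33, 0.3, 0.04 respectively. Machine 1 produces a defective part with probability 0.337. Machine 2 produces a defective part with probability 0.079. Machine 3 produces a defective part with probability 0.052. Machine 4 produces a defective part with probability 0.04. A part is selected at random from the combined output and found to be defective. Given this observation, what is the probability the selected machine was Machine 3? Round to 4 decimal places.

Posterior probability ≈ 0.1010

P(defective|M1) = 0.337; P(defective|M2) = 0.079; P(defective|M3) = 0.052; P(defective|M4) = 0.04.
Prior × likelihood for each source: 0.33·0.337=0.1112, 0.33·0.079=0.02607, 0.3·0.052=0.01560, 0.04·0.04=0.001600. Summing gives P(defective) = 0.15448.
P(Machine 3 | defective) = 0.01560 / 0.15448 = 0.1010.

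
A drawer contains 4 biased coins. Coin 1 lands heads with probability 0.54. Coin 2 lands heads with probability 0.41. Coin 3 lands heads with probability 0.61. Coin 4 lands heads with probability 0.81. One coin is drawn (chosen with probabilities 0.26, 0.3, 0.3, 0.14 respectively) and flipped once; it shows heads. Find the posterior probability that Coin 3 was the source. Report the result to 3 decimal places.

Posterior probability ≈ 0.327

P(heads|C1) = 0.54; P(heads|C2) = 0.41; P(heads|C3) = 0.61; P(heads|C4) = 0.81.
Prior × likelihood for each source: 0.26·0.54=0.1404, 0.3·0.41=0.1230, 0.3·0.61=0.1830, 0.14·0.81=0.1134. Summing gives P(heads) = 0.55980.
P(Coin 3 | heads) = 0.1830 / 0.55980 = 0.327.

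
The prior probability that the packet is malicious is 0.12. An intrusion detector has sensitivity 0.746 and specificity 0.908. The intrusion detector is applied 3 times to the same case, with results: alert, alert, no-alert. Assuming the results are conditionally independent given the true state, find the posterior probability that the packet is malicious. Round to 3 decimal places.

Posterior P(H) ≈ 0.715

With H the event that the packet is malicious, the joint likelihood of the observed sequence is P(data|H) = 0.746·0.746·0.254 = 0.14136 and P(data|¬H) = 0.092·0.092·0.908 = 0.0076853.
Bayes: P(H|data) = 0.12·0.14136 / (0.12·0.14136 + 0.88·0.0076853) = 0.016963/0.023726 = 0.7149.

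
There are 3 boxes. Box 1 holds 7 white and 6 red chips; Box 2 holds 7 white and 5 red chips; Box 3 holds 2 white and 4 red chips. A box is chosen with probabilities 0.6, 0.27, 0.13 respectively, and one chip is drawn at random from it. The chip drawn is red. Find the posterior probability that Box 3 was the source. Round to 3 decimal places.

Tabulate prior·likelihood by source: [1] prior 0.6, lik 0.4615, product 0.2769; [2] prior 0.27, lik 0.4167, product 0.1125; [3] prior 0.13, lik 0.6667, product 0.08667.
Normalizing constant = 0.47609; the posterior for Box 3 is its product over the sum, 0.08667/0.47609 = 0.182.

Posterior probability ≈ 0.182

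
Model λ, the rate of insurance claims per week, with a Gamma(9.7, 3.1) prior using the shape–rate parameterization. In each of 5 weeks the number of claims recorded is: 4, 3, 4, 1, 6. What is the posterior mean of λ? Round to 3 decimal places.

Total count ∑xᵢ = 18 over n = 5 weeks.
Gamma is conjugate to the Poisson likelihood: posterior is Gamma(shape = 9.7+18 = 27.7, rate = 3.1+5 = 8.1).
E[λ | data] = 27.7/8.1 = 3.420.

Posterior mean ≈ 3.420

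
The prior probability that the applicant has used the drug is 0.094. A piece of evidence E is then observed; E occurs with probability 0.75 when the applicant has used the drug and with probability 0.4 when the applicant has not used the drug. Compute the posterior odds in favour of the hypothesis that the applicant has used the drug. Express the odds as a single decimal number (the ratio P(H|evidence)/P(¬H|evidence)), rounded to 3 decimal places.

Posterior odds ≈ 0.195

Prior odds = 0.094/(1−0.094) = 0.10375. In log-odds, ln(0.10375) = -2.2657.
Add log likelihood ratio: ln(1.8750) = 0.62861.
Posterior log-odds = -1.6371, so posterior odds = exp(-1.6371) = 0.19454.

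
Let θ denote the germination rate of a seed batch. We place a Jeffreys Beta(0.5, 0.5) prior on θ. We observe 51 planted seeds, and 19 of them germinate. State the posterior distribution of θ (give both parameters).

Posterior: Beta(19.5, 32.5)

Observing 19 successes and 32 failures updates Beta(0.5, 0.5) by adding the success and failure counts to the two shape parameters: α = 0.5+19 = 19.5, β = 0.5+32 = 32.5.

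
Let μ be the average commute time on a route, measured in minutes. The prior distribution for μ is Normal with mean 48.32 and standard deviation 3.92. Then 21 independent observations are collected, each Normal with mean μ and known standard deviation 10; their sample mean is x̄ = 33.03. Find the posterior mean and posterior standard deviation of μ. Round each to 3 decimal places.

With known σ, the Normal prior is conjugate. Weight on the data is w = (n/σ²)/(n/σ² + 1/τ₀²) = 0.210000/(0.210000+0.0650771) = 0.76342.
Posterior mean = w·x̄ + (1−w)·μ₀ = 0.76342·33.03 + 0.23658·48.32 = 36.647. Posterior variance = 1/(0.210000+0.0650771) = 3.63535, so SD = 1.907.

Posterior mean ≈ 36.647; posterior SD ≈ 1.907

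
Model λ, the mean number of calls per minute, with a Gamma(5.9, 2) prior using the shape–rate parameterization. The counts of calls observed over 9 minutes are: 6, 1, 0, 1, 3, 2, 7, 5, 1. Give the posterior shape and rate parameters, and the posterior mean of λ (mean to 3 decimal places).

Total count ∑xᵢ = 26 over n = 9 minutes.
Gamma is conjugate to the Poisson likelihood: posterior is Gamma(shape = 5.9+26 = 31.9, rate = 2+9 = 11).
Posterior mean = shape/rate = 31.9/11 = 2.900.

Posterior: Gamma(shape=31.9, rate=11); mean ≈ 2.900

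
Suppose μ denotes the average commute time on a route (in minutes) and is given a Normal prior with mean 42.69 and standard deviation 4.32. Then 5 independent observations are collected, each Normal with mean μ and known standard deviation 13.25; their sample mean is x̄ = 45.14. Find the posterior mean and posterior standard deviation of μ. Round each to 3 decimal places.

Prior precision 1/τ₀² = 1/4.32² = 0.0535837; data precision n/σ² = 5/13.25² = 0.0284799.
Posterior precision = 0.0535837 + 0.0284799 = 0.0820636, giving posterior SD = 1/√0.0820636 = 3.491.
Posterior mean = (0.0535837·42.69 + 0.0284799·45.14) / 0.0820636 = 43.540.

Posterior mean ≈ 43.540; posterior SD ≈ 3.491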